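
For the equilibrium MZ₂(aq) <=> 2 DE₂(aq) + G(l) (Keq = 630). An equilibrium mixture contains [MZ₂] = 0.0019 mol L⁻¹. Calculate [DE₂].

(G is a pure liquid — omitted from Keq.)
At equilibrium, Keq = [DE₂]² / [MZ₂] = 630.
([DE₂])² / (0.0019) = 630
[DE₂]² = 1.20 ⇒ [DE₂] = 1.1 mol L⁻¹

[DE₂] = 1.1 mol L⁻¹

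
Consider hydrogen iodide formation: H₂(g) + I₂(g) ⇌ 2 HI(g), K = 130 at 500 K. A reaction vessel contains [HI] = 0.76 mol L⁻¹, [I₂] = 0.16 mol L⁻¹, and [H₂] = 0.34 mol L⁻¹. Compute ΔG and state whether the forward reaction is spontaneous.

ΔG = -10.4 kJ/mol; the forward reaction is spontaneous

Q = [HI]² / ([H₂]·[I₂]) = (0.76)² / ((0.34)·(0.16)) = 10.6
ΔG = RT ln(Q/K) = (8.314 J mol⁻¹ K⁻¹)(500 K) × ln(10.6/130)
   = (4.157 kJ/mol)(-2.507) = -10.4 kJ/mol
ΔG < 0, so the forward reaction is spontaneous (proceeds forward).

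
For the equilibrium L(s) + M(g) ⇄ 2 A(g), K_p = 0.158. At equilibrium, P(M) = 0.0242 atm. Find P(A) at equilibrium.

(L is a pure solid — omitted from K_p.)
At equilibrium, K_p = P(A)² / P(M) = 0.158.
(P(A))² / (0.0242) = 0.158
P(A)² = 0.00382 ⇒ P(A) = 0.0618 atm

P(A) = 0.0618 atm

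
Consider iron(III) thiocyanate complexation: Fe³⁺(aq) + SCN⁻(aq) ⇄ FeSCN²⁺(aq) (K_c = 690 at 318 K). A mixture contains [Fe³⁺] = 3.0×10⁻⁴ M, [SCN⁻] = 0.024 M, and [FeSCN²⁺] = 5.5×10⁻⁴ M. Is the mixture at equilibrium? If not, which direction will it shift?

no; Q < K, reaction proceeds forward

Q_c = [FeSCN²⁺] / ([Fe³⁺]·[SCN⁻]) = (5.5×10⁻⁴) / ((3.0×10⁻⁴)·(0.024)) = 76
Q_c = 76 < K_c = 690: net forward reaction.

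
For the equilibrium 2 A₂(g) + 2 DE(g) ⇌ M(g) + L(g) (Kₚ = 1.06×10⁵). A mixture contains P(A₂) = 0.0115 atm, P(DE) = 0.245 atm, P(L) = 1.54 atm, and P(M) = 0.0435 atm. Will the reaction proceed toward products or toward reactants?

Qₚ = P(M)·P(L) / (P(A₂)²·P(DE)²) = (0.0435)·(1.54) / ((0.0115)²·(0.245)²) = 8440
Qₚ = 8440 < Kₚ = 1.06×10⁵, so the forward reaction proceeds.

toward products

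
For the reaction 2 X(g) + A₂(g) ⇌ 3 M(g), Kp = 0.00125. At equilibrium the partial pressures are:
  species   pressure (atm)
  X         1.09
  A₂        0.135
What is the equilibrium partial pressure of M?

P(M) = 0.0585 atm

At equilibrium, Kp = P(M)³ / (P(X)²·P(A₂)) = 0.00125.
(P(M))³ / ((1.09)²·(0.135)) = 0.00125
P(M)³ = 2.00×10⁻⁴ ⇒ P(M) = 0.0585 atm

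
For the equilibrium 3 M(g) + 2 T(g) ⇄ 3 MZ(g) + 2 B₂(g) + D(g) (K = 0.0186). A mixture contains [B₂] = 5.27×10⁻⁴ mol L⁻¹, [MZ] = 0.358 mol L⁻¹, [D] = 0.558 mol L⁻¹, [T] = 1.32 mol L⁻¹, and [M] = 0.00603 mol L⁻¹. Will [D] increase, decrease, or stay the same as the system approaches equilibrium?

Q = [MZ]³·[B₂]²·[D] / ([M]³·[T]²) = (0.358)³·(5.27×10⁻⁴)²·(0.558) / ((0.00603)³·(1.32)²) = 0.0186
Q = 0.0186 = K; the system is at equilibrium.

stay the same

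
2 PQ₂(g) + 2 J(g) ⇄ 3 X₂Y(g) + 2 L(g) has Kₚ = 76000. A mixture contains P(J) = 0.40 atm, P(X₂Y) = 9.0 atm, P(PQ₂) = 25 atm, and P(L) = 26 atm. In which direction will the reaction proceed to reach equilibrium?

toward products

Qₚ = P(X₂Y)³·P(L)² / (P(PQ₂)²·P(J)²) = (9.0)³·(26)² / ((25)²·(0.40)²) = 4900
Qₚ = 4900 < Kₚ = 76000, so the forward reaction proceeds.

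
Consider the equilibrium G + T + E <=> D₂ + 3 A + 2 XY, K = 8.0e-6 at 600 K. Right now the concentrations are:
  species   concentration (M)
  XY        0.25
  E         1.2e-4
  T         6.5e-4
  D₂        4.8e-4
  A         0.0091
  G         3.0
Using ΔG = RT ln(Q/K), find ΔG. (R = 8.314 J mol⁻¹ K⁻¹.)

Q = [D₂]·[A]³·[XY]² / ([G]·[T]·[E]) = (4.8e-4)·(0.0091)³·(0.25)² / ((3.0)·(6.5e-4)·(1.2e-4)) = 9.66e-5
ΔG = RT ln(Q/K) = (8.314 J mol⁻¹ K⁻¹)(600 K) × ln(9.66e-5/8.0e-6)
   = (4.988 kJ/mol)(2.491) = 12.4 kJ/mol
ΔG > 0, so the forward reaction is non-spontaneous (proceeds in reverse).

ΔG = 12.4 kJ/mol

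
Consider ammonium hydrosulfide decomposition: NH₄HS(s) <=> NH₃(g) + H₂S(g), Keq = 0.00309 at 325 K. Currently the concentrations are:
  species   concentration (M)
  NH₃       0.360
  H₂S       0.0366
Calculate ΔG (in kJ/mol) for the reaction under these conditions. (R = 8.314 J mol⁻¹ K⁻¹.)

ΔG = 3.92 kJ/mol

(NH₄HS is a pure solid — omitted from Q.)
Q = [NH₃]·[H₂S] = (0.360)·(0.0366) = 0.0132
ΔG = RT ln(Q/Keq) = (8.314 J mol⁻¹ K⁻¹)(325 K) × ln(0.0132/0.00309)
   = (2.702 kJ/mol)(1.452) = 3.92 kJ/mol
ΔG > 0, so the forward reaction is non-spontaneous (proceeds in reverse).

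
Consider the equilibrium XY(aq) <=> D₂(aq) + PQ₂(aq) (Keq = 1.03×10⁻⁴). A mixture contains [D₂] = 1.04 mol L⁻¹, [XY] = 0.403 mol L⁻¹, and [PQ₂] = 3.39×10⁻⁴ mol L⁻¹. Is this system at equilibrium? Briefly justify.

no; Q > K, reaction proceeds in reverse

Q = [D₂]·[PQ₂] / [XY] = (1.04)·(3.39×10⁻⁴) / (0.403) = 8.75×10⁻⁴
Q = 8.75×10⁻⁴ > Keq = 1.03×10⁻⁴: net reverse reaction.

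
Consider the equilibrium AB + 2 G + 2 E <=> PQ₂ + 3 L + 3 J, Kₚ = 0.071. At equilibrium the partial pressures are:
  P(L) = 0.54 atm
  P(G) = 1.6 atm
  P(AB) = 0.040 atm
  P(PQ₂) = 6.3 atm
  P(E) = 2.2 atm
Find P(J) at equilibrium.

P(J) = 0.33 atm

At equilibrium, Kₚ = P(PQ₂)·P(L)³·P(J)³ / (P(AB)·P(G)²·P(E)²) = 0.071.
(6.3)·(0.54)³·(P(J))³ / ((0.040)·(1.6)²·(2.2)²) = 0.071
P(J)³ = 0.0355 ⇒ P(J) = 0.33 atm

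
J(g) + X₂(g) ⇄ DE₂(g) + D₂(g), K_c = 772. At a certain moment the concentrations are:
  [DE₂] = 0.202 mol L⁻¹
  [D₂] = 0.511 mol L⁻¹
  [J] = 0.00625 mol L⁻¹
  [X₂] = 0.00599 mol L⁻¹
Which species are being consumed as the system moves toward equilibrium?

DE₂, D₂ (products)

Q_c = [DE₂]·[D₂] / ([J]·[X₂]) = (0.202)·(0.511) / ((0.00625)·(0.00599)) = 2760
Q_c = 2760 > K_c = 772: net reverse reaction.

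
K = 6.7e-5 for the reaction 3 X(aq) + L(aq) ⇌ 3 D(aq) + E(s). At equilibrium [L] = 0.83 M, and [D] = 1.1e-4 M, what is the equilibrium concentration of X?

[X] = 0.0029 M

(E is a pure solid — omitted from K.)
At equilibrium, K = [D]³ / ([X]³·[L]) = 6.7e-5.
(1.1e-4)³ / (([X])³·(0.83)) = 6.7e-5
[X]³ = 2.39e-8 ⇒ [X] = 0.0029 M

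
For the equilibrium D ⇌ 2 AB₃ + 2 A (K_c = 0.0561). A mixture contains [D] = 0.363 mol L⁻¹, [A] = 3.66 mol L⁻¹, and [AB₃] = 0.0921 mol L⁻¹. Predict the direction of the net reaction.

Q_c = [AB₃]²·[A]² / [D] = (0.0921)²·(3.66)² / (0.363) = 0.313
Q_c = 0.313 > K_c = 0.0561, so the reverse reaction proceeds.

toward reactants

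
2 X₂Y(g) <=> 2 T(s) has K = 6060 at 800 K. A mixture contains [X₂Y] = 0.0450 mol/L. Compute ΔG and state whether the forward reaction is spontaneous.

(T is a pure solid — omitted from Q.)
Q = 1 / [X₂Y]² = 1 / (0.0450)² = 494
ΔG = RT ln(Q/K) = (8.314 J mol⁻¹ K⁻¹)(800 K) × ln(494/6060)
   = (6.651 kJ/mol)(-2.507) = -16.7 kJ/mol
ΔG < 0, so the forward reaction is spontaneous (proceeds forward).

ΔG = -16.7 kJ/mol; the forward reaction is spontaneous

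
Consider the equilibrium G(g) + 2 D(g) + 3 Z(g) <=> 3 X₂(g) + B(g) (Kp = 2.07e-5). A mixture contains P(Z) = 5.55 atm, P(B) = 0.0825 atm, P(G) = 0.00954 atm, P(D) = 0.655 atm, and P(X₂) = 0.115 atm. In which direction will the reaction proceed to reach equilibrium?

Qp = P(X₂)³·P(B) / (P(G)·P(D)²·P(Z)³) = (0.115)³·(0.0825) / ((0.00954)·(0.655)²·(5.55)³) = 1.79e-4
Qp = 1.79e-4 > Kp = 2.07e-5, so the reverse reaction proceeds.

in the reverse direction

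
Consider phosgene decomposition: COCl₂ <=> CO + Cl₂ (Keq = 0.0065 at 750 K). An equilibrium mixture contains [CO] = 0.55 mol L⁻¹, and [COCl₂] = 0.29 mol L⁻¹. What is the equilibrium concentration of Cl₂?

At equilibrium, Keq = [CO]·[Cl₂] / [COCl₂] = 0.0065.
(0.55)·([Cl₂]) / (0.29) = 0.0065
[Cl₂] = 0.00343 = 0.0034 mol L⁻¹

[Cl₂] = 0.0034 mol L⁻¹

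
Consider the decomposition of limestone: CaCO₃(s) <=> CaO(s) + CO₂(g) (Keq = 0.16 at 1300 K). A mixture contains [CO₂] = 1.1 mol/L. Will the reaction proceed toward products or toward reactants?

(CaCO₃, CaO are pure solids — omitted from Q.)
Q = [CO₂] = 1.1
Q = 1.1 > Keq = 0.16, so the reverse reaction proceeds.

in the reverse direction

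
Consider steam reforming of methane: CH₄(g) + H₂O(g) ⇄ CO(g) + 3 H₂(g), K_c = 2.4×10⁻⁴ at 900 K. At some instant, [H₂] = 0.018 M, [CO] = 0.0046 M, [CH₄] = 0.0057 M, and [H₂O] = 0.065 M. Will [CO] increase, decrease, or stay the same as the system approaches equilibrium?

Q_c = [CO]·[H₂]³ / ([CH₄]·[H₂O]) = (0.0046)·(0.018)³ / ((0.0057)·(0.065)) = 7.2×10⁻⁵
Q_c = 7.2×10⁻⁵ < K_c = 2.4×10⁻⁴: net forward reaction.
CO is a product, so it increases.

increase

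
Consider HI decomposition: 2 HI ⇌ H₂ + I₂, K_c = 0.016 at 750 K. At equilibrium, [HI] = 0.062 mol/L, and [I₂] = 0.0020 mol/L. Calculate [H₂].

[H₂] = 0.031 mol/L

At equilibrium, K_c = [H₂]·[I₂] / [HI]² = 0.016.
([H₂])·(0.0020) / (0.062)² = 0.016
[H₂] = 0.0308 = 0.031 mol/L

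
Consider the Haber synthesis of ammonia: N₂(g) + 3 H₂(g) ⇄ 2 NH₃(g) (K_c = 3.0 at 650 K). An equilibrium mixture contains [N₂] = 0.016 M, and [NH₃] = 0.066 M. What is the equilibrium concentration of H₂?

[H₂] = 0.45 M

At equilibrium, K_c = [NH₃]² / ([N₂]·[H₂]³) = 3.0.
(0.066)² / ((0.016)·([H₂])³) = 3.0
[H₂]³ = 0.0908 ⇒ [H₂] = 0.45 M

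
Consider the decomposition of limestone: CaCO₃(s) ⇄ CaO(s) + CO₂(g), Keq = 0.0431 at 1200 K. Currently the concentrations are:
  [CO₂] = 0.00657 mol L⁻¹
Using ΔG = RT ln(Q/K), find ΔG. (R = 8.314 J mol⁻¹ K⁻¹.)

ΔG = -18.8 kJ/mol

(CaCO₃, CaO are pure solids — omitted from Q.)
Q = [CO₂] = 0.00657
ΔG = RT ln(Q/Keq) = (8.314 J mol⁻¹ K⁻¹)(1200 K) × ln(0.00657/0.0431)
   = (9.977 kJ/mol)(-1.881) = -18.8 kJ/mol
ΔG < 0, so the forward reaction is spontaneous (proceeds forward).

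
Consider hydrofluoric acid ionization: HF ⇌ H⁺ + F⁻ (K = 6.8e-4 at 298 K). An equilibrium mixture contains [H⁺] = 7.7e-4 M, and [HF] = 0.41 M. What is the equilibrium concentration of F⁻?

At equilibrium, K = [H⁺]·[F⁻] / [HF] = 6.8e-4.
(7.7e-4)·([F⁻]) / (0.41) = 6.8e-4
[F⁻] = 0.362 = 0.36 M

[F⁻] = 0.36 M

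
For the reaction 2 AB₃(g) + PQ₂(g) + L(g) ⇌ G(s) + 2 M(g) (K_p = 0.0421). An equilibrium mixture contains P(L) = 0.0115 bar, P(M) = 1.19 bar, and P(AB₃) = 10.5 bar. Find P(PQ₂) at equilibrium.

P(PQ₂) = 26.5 bar

(G is a pure solid — omitted from K_p.)
At equilibrium, K_p = P(M)² / (P(AB₃)²·P(PQ₂)·P(L)) = 0.0421.
(1.19)² / ((10.5)²·(P(PQ₂))·(0.0115)) = 0.0421
P(PQ₂) = 26.5 bar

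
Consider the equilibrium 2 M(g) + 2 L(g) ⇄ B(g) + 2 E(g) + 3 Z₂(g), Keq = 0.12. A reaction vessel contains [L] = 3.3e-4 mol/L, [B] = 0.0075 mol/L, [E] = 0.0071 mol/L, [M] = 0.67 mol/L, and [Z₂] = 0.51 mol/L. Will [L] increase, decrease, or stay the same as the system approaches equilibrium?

increase

Q = [B]·[E]²·[Z₂]³ / ([M]²·[L]²) = (0.0075)·(0.0071)²·(0.51)³ / ((0.67)²·(3.3e-4)²) = 1.0
Q = 1.0 > Keq = 0.12: net reverse reaction.
L is a reactant, so it increases.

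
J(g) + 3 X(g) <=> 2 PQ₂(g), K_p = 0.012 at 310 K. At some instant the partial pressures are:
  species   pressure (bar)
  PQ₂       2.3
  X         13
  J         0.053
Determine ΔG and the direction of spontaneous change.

Q_p = P(PQ₂)² / (P(J)·P(X)³) = (2.3)² / ((0.053)·(13)³) = 0.0454
ΔG = RT ln(Q_p/K_p) = (8.314 J mol⁻¹ K⁻¹)(310 K) × ln(0.0454/0.012)
   = (2.577 kJ/mol)(1.331) = 3.43 kJ/mol
ΔG > 0, so the forward reaction is non-spontaneous (proceeds in reverse).

ΔG = 3.43 kJ/mol; the forward reaction is non-spontaneous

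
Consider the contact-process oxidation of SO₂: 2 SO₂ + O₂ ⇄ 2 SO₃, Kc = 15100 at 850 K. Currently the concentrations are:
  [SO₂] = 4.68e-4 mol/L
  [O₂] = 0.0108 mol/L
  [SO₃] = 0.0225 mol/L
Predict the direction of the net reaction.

reverse (toward reactants)

Qc = [SO₃]² / ([SO₂]²·[O₂]) = (0.0225)² / ((4.68e-4)²·(0.0108)) = 2.14e5
Qc = 2.14e5 > Kc = 15100, so the reverse reaction proceeds.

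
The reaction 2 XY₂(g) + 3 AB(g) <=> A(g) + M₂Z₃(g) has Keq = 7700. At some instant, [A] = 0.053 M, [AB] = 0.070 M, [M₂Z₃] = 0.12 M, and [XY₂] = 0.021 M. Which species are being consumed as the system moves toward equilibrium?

A, M₂Z₃ (products)

Q = [A]·[M₂Z₃] / ([XY₂]²·[AB]³) = (0.053)·(0.12) / ((0.021)²·(0.070)³) = 42000
Q = 42000 > Keq = 7700: net reverse reaction.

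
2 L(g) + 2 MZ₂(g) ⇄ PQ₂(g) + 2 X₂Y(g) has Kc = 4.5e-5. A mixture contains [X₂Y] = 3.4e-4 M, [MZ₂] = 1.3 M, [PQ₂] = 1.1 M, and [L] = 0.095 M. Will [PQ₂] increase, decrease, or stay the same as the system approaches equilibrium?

increase

Qc = [PQ₂]·[X₂Y]² / ([L]²·[MZ₂]²) = (1.1)·(3.4e-4)² / ((0.095)²·(1.3)²) = 8.3e-6
Qc = 8.3e-6 < Kc = 4.5e-5: net forward reaction.
PQ₂ is a product, so it increases.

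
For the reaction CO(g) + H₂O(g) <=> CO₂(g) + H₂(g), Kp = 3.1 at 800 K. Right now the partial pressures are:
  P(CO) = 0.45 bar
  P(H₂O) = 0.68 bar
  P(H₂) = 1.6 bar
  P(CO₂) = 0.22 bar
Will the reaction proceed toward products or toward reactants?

toward products

Qp = P(CO₂)·P(H₂) / (P(CO)·P(H₂O)) = (0.22)·(1.6) / ((0.45)·(0.68)) = 1.2
Qp = 1.2 < Kp = 3.1, so the forward reaction proceeds.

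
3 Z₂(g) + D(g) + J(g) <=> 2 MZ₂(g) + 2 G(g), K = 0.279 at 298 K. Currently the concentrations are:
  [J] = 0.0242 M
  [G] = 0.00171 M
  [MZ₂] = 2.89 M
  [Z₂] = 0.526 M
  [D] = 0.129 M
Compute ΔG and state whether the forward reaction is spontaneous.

Q = [MZ₂]²·[G]² / ([Z₂]³·[D]·[J]) = (2.89)²·(0.00171)² / ((0.526)³·(0.129)·(0.0242)) = 0.0538
ΔG = RT ln(Q/K) = (8.314 J mol⁻¹ K⁻¹)(298 K) × ln(0.0538/0.279)
   = (2.478 kJ/mol)(-1.646) = -4.08 kJ/mol
ΔG < 0, so the forward reaction is spontaneous (proceeds forward).

ΔG = -4.08 kJ/mol; the forward reaction is spontaneous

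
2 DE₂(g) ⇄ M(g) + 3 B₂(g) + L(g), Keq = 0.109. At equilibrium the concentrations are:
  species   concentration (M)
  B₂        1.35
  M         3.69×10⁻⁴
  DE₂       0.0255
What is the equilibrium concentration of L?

[L] = 0.0781 M

At equilibrium, Keq = [M]·[B₂]³·[L] / [DE₂]² = 0.109.
(3.69×10⁻⁴)·(1.35)³·([L]) / (0.0255)² = 0.109
[L] = 0.0781 M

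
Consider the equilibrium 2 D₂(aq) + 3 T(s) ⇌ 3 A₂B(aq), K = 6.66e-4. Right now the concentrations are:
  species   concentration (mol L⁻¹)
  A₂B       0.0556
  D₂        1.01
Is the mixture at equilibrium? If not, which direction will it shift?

no; Q < K, reaction proceeds forward

(T is a pure solid — omitted from Q.)
Q = [A₂B]³ / [D₂]² = (0.0556)³ / (1.01)² = 1.68e-4
Q = 1.68e-4 < K = 6.66e-4: net forward reaction.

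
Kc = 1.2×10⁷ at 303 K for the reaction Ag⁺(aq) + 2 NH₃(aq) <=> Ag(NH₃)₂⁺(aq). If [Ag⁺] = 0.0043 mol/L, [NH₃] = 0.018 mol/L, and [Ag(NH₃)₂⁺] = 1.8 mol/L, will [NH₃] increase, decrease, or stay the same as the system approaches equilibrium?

Qc = [Ag(NH₃)₂⁺] / ([Ag⁺]·[NH₃]²) = (1.8) / ((0.0043)·(0.018)²) = 1.3×10⁶
Qc = 1.3×10⁶ < Kc = 1.2×10⁷: net forward reaction.
NH₃ is a reactant, so it decreases.

decrease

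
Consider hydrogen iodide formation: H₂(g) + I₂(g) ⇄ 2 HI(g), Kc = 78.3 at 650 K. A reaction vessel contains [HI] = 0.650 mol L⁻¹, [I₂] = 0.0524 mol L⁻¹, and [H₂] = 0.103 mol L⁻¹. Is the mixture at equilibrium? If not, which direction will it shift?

Qc = [HI]² / ([H₂]·[I₂]) = (0.650)² / ((0.103)·(0.0524)) = 78.3
Qc = 78.3 = Kc; the system is at equilibrium.

yes, at equilibrium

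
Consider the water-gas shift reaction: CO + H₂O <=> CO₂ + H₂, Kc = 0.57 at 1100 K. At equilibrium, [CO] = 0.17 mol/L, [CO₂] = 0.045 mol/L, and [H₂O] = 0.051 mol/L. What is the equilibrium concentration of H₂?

[H₂] = 0.11 mol/L

At equilibrium, Kc = [CO₂]·[H₂] / ([CO]·[H₂O]) = 0.57.
(0.045)·([H₂]) / ((0.17)·(0.051)) = 0.57
[H₂] = 0.110 = 0.11 mol/L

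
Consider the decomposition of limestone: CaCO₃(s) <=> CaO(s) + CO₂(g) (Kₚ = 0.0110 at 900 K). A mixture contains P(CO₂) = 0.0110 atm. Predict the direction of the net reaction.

(CaCO₃, CaO are pure solids — omitted from Qₚ.)
Qₚ = P(CO₂) = 0.0110
Qₚ = 0.0110 = Kₚ, so the system is already at equilibrium.

at equilibrium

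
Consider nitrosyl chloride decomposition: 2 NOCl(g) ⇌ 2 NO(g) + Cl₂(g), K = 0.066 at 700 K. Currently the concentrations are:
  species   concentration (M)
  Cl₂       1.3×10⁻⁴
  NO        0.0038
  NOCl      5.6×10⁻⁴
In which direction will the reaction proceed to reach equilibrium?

to the right

Q = [NO]²·[Cl₂] / [NOCl]² = (0.0038)²·(1.3×10⁻⁴) / (5.6×10⁻⁴)² = 0.0060
Q = 0.0060 < K = 0.066, so the forward reaction proceeds.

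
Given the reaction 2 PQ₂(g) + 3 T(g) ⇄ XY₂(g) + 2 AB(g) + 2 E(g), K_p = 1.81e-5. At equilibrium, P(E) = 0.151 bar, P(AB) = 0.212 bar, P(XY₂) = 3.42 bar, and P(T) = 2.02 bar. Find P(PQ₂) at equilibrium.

At equilibrium, K_p = P(XY₂)·P(AB)²·P(E)² / (P(PQ₂)²·P(T)³) = 1.81e-5.
(3.42)·(0.212)²·(0.151)² / ((P(PQ₂))²·(2.02)³) = 1.81e-5
P(PQ₂)² = 23.5 ⇒ P(PQ₂) = 4.85 bar

P(PQ₂) = 4.85 bar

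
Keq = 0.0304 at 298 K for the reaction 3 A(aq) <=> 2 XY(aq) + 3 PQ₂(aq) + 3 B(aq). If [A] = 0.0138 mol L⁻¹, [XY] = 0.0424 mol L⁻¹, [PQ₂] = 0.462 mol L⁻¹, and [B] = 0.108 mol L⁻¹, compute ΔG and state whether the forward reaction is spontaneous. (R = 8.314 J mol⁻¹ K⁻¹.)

ΔG = 2.55 kJ/mol; the forward reaction is non-spontaneous

Q = [XY]²·[PQ₂]³·[B]³ / [A]³ = (0.0424)²·(0.462)³·(0.108)³ / (0.0138)³ = 0.0850
ΔG = RT ln(Q/Keq) = (8.314 J mol⁻¹ K⁻¹)(298 K) × ln(0.0850/0.0304)
   = (2.478 kJ/mol)(1.028) = 2.55 kJ/mol
ΔG > 0, so the forward reaction is non-spontaneous (proceeds in reverse).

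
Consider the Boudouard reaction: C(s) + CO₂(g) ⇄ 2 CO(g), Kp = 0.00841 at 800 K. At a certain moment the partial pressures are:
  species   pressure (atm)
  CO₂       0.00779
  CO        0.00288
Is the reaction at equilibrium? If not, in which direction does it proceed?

(C is a pure solid — omitted from Qp.)
Qp = P(CO)² / P(CO₂) = (0.00288)² / (0.00779) = 0.00106
Qp = 0.00106 < Kp = 0.00841, so the forward reaction proceeds.

in the forward direction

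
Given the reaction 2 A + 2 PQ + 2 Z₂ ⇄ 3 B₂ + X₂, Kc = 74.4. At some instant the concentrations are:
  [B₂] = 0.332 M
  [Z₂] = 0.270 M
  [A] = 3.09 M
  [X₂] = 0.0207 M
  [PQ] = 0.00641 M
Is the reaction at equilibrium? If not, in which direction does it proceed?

toward products

Qc = [B₂]³·[X₂] / ([A]²·[PQ]²·[Z₂]²) = (0.332)³·(0.0207) / ((3.09)²·(0.00641)²·(0.270)²) = 26.5
Qc = 26.5 < Kc = 74.4, so the forward reaction proceeds.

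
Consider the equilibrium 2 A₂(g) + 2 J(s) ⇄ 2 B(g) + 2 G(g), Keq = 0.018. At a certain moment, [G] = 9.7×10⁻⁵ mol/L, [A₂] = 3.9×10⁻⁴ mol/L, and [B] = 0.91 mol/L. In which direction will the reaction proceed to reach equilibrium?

(J is a pure solid — omitted from Q.)
Q = [B]²·[G]² / [A₂]² = (0.91)²·(9.7×10⁻⁵)² / (3.9×10⁻⁴)² = 0.051
Q = 0.051 > Keq = 0.018, so the reverse reaction proceeds.

to the left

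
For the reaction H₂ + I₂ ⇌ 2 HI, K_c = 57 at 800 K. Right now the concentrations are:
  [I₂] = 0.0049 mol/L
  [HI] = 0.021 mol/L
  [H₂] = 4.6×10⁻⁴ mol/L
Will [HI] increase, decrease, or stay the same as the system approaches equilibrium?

decrease

Q_c = [HI]² / ([H₂]·[I₂]) = (0.021)² / ((4.6×10⁻⁴)·(0.0049)) = 200
Q_c = 200 > K_c = 57: net reverse reaction.
HI is a product, so it decreases.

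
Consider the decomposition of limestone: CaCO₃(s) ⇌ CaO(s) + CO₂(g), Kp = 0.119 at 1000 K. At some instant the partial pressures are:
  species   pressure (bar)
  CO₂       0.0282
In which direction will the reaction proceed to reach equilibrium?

in the forward direction

(CaCO₃, CaO are pure solids — omitted from Qp.)
Qp = P(CO₂) = 0.0282
Qp = 0.0282 < Kp = 0.119, so the forward reaction proceeds.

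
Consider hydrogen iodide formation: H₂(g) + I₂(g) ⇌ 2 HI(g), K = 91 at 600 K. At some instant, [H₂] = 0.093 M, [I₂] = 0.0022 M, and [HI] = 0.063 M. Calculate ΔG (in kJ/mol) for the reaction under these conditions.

Q = [HI]² / ([H₂]·[I₂]) = (0.063)² / ((0.093)·(0.0022)) = 19.4
ΔG = RT ln(Q/K) = (8.314 J mol⁻¹ K⁻¹)(600 K) × ln(19.4/91)
   = (4.988 kJ/mol)(-1.546) = -7.71 kJ/mol
ΔG < 0, so the forward reaction is spontaneous (proceeds forward).

ΔG = -7.71 kJ/mol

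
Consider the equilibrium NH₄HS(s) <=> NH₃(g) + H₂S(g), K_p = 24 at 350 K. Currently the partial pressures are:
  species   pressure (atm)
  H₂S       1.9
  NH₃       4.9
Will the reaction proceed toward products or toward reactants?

(NH₄HS is a pure solid — omitted from Q_p.)
Q_p = P(NH₃)·P(H₂S) = (4.9)·(1.9) = 9.3
Q_p = 9.3 < K_p = 24, so the forward reaction proceeds.

toward products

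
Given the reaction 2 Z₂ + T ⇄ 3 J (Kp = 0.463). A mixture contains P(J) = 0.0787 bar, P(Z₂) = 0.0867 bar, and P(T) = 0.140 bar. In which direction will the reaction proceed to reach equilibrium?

at equilibrium

Qp = P(J)³ / (P(Z₂)²·P(T)) = (0.0787)³ / ((0.0867)²·(0.140)) = 0.463
Qp = 0.463 = Kp, so the system is already at equilibrium.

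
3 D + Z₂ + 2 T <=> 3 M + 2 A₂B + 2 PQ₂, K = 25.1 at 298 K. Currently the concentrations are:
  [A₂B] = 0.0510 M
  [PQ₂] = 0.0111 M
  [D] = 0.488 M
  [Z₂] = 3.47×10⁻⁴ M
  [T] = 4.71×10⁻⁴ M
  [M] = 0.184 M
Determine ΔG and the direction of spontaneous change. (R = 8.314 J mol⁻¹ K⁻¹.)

Q = [M]³·[A₂B]²·[PQ₂]² / ([D]³·[Z₂]·[T]²) = (0.184)³·(0.0510)²·(0.0111)² / ((0.488)³·(3.47×10⁻⁴)·(4.71×10⁻⁴)²) = 223
ΔG = RT ln(Q/K) = (8.314 J mol⁻¹ K⁻¹)(298 K) × ln(223/25.1)
   = (2.478 kJ/mol)(2.184) = 5.41 kJ/mol
ΔG > 0, so the forward reaction is non-spontaneous (proceeds in reverse).

ΔG = 5.41 kJ/mol; the forward reaction is non-spontaneous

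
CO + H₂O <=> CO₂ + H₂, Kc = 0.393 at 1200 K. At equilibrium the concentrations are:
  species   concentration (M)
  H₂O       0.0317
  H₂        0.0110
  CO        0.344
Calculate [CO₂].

At equilibrium, Kc = [CO₂]·[H₂] / ([CO]·[H₂O]) = 0.393.
([CO₂])·(0.0110) / ((0.344)·(0.0317)) = 0.393
[CO₂] = 0.390 M

[CO₂] = 0.390 M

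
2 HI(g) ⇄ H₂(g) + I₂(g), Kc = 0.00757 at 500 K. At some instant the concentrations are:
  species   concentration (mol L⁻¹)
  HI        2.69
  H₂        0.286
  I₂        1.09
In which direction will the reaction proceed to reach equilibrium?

to the left

Qc = [H₂]·[I₂] / [HI]² = (0.286)·(1.09) / (2.69)² = 0.0431
Qc = 0.0431 > Kc = 0.00757, so the reverse reaction proceeds.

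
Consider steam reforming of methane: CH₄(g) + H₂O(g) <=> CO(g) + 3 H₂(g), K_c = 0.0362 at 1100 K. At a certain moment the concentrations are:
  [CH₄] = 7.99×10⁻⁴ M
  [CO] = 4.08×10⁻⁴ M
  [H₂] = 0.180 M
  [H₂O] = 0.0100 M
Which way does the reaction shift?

Q_c = [CO]·[H₂]³ / ([CH₄]·[H₂O]) = (4.08×10⁻⁴)·(0.180)³ / ((7.99×10⁻⁴)·(0.0100)) = 0.298
Q_c = 0.298 > K_c = 0.0362, so the reverse reaction proceeds.

in the reverse direction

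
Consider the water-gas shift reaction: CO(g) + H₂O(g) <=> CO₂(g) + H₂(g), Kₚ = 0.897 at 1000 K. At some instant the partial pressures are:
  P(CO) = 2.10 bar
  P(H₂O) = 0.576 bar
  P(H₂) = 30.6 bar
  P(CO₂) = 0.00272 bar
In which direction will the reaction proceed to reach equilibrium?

Qₚ = P(CO₂)·P(H₂) / (P(CO)·P(H₂O)) = (0.00272)·(30.6) / ((2.10)·(0.576)) = 0.0688
Qₚ = 0.0688 < Kₚ = 0.897, so the forward reaction proceeds.

to the right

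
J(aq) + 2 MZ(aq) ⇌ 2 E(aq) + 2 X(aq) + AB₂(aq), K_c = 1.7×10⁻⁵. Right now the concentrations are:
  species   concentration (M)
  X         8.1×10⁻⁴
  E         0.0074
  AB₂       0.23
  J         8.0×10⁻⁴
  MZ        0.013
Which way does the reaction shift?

Q_c = [E]²·[X]²·[AB₂] / ([J]·[MZ]²) = (0.0074)²·(8.1×10⁻⁴)²·(0.23) / ((8.0×10⁻⁴)·(0.013)²) = 6.1×10⁻⁵
Q_c = 6.1×10⁻⁵ > K_c = 1.7×10⁻⁵, so the reverse reaction proceeds.

in the reverse direction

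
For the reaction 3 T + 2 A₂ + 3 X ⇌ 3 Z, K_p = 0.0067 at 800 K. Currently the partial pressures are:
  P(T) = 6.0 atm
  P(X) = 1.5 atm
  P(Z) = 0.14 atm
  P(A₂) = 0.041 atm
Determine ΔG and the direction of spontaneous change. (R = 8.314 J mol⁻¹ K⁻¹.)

ΔG = -7.29 kJ/mol; the forward reaction is spontaneous

Q_p = P(Z)³ / (P(T)³·P(A₂)²·P(X)³) = (0.14)³ / ((6.0)³·(0.041)²·(1.5)³) = 0.00224
ΔG = RT ln(Q_p/K_p) = (8.314 J mol⁻¹ K⁻¹)(800 K) × ln(0.00224/0.0067)
   = (6.651 kJ/mol)(-1.096) = -7.29 kJ/mol
ΔG < 0, so the forward reaction is spontaneous (proceeds forward).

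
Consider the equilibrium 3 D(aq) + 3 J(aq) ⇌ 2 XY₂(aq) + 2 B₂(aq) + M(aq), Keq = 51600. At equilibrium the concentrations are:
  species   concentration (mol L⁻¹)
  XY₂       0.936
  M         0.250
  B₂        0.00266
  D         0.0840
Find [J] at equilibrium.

At equilibrium, Keq = [XY₂]²·[B₂]²·[M] / ([D]³·[J]³) = 51600.
(0.936)²·(0.00266)²·(0.250) / ((0.0840)³·([J])³) = 51600
[J]³ = 5.07×10⁻⁸ ⇒ [J] = 0.00370 mol L⁻¹

[J] = 0.00370 mol L⁻¹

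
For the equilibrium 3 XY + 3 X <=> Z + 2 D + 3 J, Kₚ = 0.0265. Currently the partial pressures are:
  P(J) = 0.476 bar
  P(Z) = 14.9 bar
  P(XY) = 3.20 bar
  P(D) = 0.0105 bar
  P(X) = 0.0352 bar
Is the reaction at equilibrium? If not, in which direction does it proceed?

Qₚ = P(Z)·P(D)²·P(J)³ / (P(XY)³·P(X)³) = (14.9)·(0.0105)²·(0.476)³ / ((3.20)³·(0.0352)³) = 0.124
Qₚ = 0.124 > Kₚ = 0.0265, so the reverse reaction proceeds.

reverse (toward reactants)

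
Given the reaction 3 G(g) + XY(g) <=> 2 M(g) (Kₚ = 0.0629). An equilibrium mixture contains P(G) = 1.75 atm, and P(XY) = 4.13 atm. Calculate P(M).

At equilibrium, Kₚ = P(M)² / (P(G)³·P(XY)) = 0.0629.
(P(M))² / ((1.75)³·(4.13)) = 0.0629
P(M)² = 1.39 ⇒ P(M) = 1.18 atm

P(M) = 1.18 atm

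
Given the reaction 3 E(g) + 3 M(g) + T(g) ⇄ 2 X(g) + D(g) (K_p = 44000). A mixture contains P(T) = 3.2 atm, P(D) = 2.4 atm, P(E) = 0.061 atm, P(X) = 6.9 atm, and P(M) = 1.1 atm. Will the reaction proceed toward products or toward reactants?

Q_p = P(X)²·P(D) / (P(E)³·P(M)³·P(T)) = (6.9)²·(2.4) / ((0.061)³·(1.1)³·(3.2)) = 1.2×10⁵
Q_p = 1.2×10⁵ > K_p = 44000, so the reverse reaction proceeds.

in the reverse direction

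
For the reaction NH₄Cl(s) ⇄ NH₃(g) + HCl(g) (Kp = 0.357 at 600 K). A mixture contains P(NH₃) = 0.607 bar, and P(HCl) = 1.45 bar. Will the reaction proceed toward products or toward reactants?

(NH₄Cl is a pure solid — omitted from Qp.)
Qp = P(NH₃)·P(HCl) = (0.607)·(1.45) = 0.880
Qp = 0.880 > Kp = 0.357, so the reverse reaction proceeds.

toward reactants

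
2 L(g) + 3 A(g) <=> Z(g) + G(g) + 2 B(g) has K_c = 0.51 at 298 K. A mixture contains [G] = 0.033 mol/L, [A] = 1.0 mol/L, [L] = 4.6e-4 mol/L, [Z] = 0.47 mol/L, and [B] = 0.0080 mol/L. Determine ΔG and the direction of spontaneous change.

Q_c = [Z]·[G]·[B]² / ([L]²·[A]³) = (0.47)·(0.033)·(0.0080)² / ((4.6e-4)²·(1.0)³) = 4.69
ΔG = RT ln(Q_c/K_c) = (8.314 J mol⁻¹ K⁻¹)(298 K) × ln(4.69/0.51)
   = (2.478 kJ/mol)(2.219) = 5.50 kJ/mol
ΔG > 0, so the forward reaction is non-spontaneous (proceeds in reverse).

ΔG = 5.50 kJ/mol; the forward reaction is non-spontaneous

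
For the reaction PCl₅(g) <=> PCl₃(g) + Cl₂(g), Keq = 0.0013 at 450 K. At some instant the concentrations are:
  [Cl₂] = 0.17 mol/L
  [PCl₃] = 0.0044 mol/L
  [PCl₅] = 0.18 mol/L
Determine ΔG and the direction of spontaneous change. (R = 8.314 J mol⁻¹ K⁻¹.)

Q = [PCl₃]·[Cl₂] / [PCl₅] = (0.0044)·(0.17) / (0.18) = 0.00416
ΔG = RT ln(Q/Keq) = (8.314 J mol⁻¹ K⁻¹)(450 K) × ln(0.00416/0.0013)
   = (3.741 kJ/mol)(1.163) = 4.35 kJ/mol
ΔG > 0, so the forward reaction is non-spontaneous (proceeds in reverse).

ΔG = 4.35 kJ/mol; the forward reaction is non-spontaneous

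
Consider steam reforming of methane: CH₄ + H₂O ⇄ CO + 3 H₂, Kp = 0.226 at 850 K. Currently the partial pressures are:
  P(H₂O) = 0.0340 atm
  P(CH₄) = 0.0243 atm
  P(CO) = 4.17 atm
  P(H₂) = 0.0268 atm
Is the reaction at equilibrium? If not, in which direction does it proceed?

forward (toward products)

Qp = P(CO)·P(H₂)³ / (P(CH₄)·P(H₂O)) = (4.17)·(0.0268)³ / ((0.0243)·(0.0340)) = 0.0972
Qp = 0.0972 < Kp = 0.226, so the forward reaction proceeds.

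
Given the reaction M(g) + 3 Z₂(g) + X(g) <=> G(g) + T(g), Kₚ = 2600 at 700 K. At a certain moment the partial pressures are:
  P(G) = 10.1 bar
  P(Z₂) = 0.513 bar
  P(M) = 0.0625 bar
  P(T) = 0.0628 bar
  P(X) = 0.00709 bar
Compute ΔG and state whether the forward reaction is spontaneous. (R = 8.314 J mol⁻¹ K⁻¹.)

ΔG = 8.18 kJ/mol; the forward reaction is non-spontaneous

Qₚ = P(G)·P(T) / (P(M)·P(Z₂)³·P(X)) = (10.1)·(0.0628) / ((0.0625)·(0.513)³·(0.00709)) = 10600
ΔG = RT ln(Qₚ/Kₚ) = (8.314 J mol⁻¹ K⁻¹)(700 K) × ln(10600/2600)
   = (5.820 kJ/mol)(1.405) = 8.18 kJ/mol
ΔG > 0, so the forward reaction is non-spontaneous (proceeds in reverse).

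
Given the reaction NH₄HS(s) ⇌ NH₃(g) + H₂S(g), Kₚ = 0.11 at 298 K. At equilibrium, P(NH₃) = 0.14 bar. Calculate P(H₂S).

P(H₂S) = 0.79 bar

(NH₄HS is a pure solid — omitted from Kₚ.)
At equilibrium, Kₚ = P(NH₃)·P(H₂S) = 0.11.
(0.14)·(P(H₂S)) = 0.11
P(H₂S) = 0.786 = 0.79 bar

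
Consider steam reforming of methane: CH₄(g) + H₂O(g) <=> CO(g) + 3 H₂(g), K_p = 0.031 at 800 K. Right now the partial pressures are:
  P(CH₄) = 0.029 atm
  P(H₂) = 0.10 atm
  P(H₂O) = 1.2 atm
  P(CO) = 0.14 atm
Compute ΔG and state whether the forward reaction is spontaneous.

ΔG = -13.6 kJ/mol; the forward reaction is spontaneous

Q_p = P(CO)·P(H₂)³ / (P(CH₄)·P(H₂O)) = (0.14)·(0.10)³ / ((0.029)·(1.2)) = 0.00402
ΔG = RT ln(Q_p/K_p) = (8.314 J mol⁻¹ K⁻¹)(800 K) × ln(0.00402/0.031)
   = (6.651 kJ/mol)(-2.043) = -13.6 kJ/mol
ΔG < 0, so the forward reaction is spontaneous (proceeds forward).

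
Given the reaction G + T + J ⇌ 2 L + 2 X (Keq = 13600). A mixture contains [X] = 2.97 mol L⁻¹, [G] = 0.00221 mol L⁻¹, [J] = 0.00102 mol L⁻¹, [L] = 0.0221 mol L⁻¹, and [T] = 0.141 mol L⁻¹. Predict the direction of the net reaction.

no net change (already at equilibrium)

Q = [L]²·[X]² / ([G]·[T]·[J]) = (0.0221)²·(2.97)² / ((0.00221)·(0.141)·(0.00102)) = 13600
Q = 13600 = Keq, so the system is already at equilibrium.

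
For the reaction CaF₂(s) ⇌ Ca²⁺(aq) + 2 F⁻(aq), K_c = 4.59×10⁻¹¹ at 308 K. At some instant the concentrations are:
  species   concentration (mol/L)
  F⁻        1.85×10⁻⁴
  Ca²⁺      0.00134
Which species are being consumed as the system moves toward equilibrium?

(CaF₂ is a pure solid — omitted from Q_c.)
Q_c = [Ca²⁺]·[F⁻]² = (0.00134)·(1.85×10⁻⁴)² = 4.59×10⁻¹¹
Q_c = 4.59×10⁻¹¹ = K_c; the system is at equilibrium.

none (at equilibrium)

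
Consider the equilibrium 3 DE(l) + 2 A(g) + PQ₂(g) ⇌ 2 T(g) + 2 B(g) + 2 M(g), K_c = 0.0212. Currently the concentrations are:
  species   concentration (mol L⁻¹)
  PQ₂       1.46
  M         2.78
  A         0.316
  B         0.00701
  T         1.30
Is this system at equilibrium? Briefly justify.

no; Q < K, reaction proceeds forward

(DE is a pure liquid — omitted from Q_c.)
Q_c = [T]²·[B]²·[M]² / ([A]²·[PQ₂]) = (1.30)²·(0.00701)²·(2.78)² / ((0.316)²·(1.46)) = 0.00440
Q_c = 0.00440 < K_c = 0.0212: net forward reaction.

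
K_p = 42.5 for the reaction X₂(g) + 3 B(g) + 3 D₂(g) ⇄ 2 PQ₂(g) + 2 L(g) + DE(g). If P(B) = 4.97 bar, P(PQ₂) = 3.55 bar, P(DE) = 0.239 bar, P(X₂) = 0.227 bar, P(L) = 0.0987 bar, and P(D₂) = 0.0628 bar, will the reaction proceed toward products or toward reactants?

Q_p = P(PQ₂)²·P(L)²·P(DE) / (P(X₂)·P(B)³·P(D₂)³) = (3.55)²·(0.0987)²·(0.239) / ((0.227)·(4.97)³·(0.0628)³) = 4.25
Q_p = 4.25 < K_p = 42.5, so the forward reaction proceeds.

to the right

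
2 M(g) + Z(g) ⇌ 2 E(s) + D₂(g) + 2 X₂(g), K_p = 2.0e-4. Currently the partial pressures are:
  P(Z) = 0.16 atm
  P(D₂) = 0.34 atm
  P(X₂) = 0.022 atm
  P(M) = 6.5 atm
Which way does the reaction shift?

(E is a pure solid — omitted from Q_p.)
Q_p = P(D₂)·P(X₂)² / (P(M)²·P(Z)) = (0.34)·(0.022)² / ((6.5)²·(0.16)) = 2.4e-5
Q_p = 2.4e-5 < K_p = 2.0e-4, so the forward reaction proceeds.

toward products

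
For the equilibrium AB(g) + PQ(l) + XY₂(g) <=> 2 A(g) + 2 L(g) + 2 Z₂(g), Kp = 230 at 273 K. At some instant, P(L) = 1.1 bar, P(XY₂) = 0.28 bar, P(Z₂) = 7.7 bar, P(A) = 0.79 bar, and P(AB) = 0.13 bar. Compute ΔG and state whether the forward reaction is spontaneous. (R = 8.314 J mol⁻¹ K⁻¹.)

ΔG = 3.81 kJ/mol; the forward reaction is non-spontaneous

(PQ is a pure liquid — omitted from Qp.)
Qp = P(A)²·P(L)²·P(Z₂)² / (P(AB)·P(XY₂)) = (0.79)²·(1.1)²·(7.7)² / ((0.13)·(0.28)) = 1230
ΔG = RT ln(Qp/Kp) = (8.314 J mol⁻¹ K⁻¹)(273 K) × ln(1230/230)
   = (2.270 kJ/mol)(1.677) = 3.81 kJ/mol
ΔG > 0, so the forward reaction is non-spontaneous (proceeds in reverse).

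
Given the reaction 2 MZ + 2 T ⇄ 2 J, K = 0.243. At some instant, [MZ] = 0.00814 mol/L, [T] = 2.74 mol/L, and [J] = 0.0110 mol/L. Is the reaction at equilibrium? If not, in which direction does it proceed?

Q = [J]² / ([MZ]²·[T]²) = (0.0110)² / ((0.00814)²·(2.74)²) = 0.243
Q = 0.243 = K, so the system is already at equilibrium.

no net change (already at equilibrium)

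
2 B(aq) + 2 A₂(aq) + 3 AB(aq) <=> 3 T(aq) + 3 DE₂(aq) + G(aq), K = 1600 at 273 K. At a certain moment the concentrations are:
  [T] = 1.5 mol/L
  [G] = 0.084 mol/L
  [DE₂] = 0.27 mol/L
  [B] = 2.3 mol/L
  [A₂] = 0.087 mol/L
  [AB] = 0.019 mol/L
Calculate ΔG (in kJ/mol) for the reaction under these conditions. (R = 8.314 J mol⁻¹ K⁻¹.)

Q = [T]³·[DE₂]³·[G] / ([B]²·[A₂]²·[AB]³) = (1.5)³·(0.27)³·(0.084) / ((2.3)²·(0.087)²·(0.019)³) = 20300
ΔG = RT ln(Q/K) = (8.314 J mol⁻¹ K⁻¹)(273 K) × ln(20300/1600)
   = (2.270 kJ/mol)(2.541) = 5.77 kJ/mol
ΔG > 0, so the forward reaction is non-spontaneous (proceeds in reverse).

ΔG = 5.77 kJ/mol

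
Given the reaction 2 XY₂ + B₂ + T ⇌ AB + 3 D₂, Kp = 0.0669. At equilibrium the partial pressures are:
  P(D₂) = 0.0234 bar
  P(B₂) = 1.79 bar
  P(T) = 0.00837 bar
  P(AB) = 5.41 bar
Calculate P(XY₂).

P(XY₂) = 0.263 bar

At equilibrium, Kp = P(AB)·P(D₂)³ / (P(XY₂)²·P(B₂)·P(T)) = 0.0669.
(5.41)·(0.0234)³ / ((P(XY₂))²·(1.79)·(0.00837)) = 0.0669
P(XY₂)² = 0.0692 ⇒ P(XY₂) = 0.263 bar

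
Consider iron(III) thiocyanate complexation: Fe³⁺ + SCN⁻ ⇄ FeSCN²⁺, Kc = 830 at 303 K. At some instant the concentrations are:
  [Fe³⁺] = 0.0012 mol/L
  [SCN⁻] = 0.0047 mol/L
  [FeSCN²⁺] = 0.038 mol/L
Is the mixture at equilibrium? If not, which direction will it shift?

no; Q > K, reaction proceeds in reverse

Qc = [FeSCN²⁺] / ([Fe³⁺]·[SCN⁻]) = (0.038) / ((0.0012)·(0.0047)) = 6700
Qc = 6700 > Kc = 830: net reverse reaction.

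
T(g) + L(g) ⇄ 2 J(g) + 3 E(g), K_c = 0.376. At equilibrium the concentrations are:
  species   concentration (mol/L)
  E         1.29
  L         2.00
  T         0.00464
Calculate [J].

[J] = 0.0403 mol/L

At equilibrium, K_c = [J]²·[E]³ / ([T]·[L]) = 0.376.
([J])²·(1.29)³ / ((0.00464)·(2.00)) = 0.376
[J]² = 0.00163 ⇒ [J] = 0.0403 mol/L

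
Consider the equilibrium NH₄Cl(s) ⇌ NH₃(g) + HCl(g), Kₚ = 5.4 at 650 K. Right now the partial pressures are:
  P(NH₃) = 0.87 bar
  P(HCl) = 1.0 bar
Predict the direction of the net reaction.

(NH₄Cl is a pure solid — omitted from Qₚ.)
Qₚ = P(NH₃)·P(HCl) = (0.87)·(1.0) = 0.87
Qₚ = 0.87 < Kₚ = 5.4, so the forward reaction proceeds.

forward (toward products)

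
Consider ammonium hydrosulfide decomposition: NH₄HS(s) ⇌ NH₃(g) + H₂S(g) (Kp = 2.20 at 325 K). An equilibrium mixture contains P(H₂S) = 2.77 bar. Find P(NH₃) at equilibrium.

(NH₄HS is a pure solid — omitted from Kp.)
At equilibrium, Kp = P(NH₃)·P(H₂S) = 2.20.
(P(NH₃))·(2.77) = 2.20
P(NH₃) = 0.794 bar

P(NH₃) = 0.794 bar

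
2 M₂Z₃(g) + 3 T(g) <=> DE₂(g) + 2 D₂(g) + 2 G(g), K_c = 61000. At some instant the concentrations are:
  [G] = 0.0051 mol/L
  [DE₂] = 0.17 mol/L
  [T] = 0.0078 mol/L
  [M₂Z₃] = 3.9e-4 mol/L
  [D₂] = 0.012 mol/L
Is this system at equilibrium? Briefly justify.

Q_c = [DE₂]·[D₂]²·[G]² / ([M₂Z₃]²·[T]³) = (0.17)·(0.012)²·(0.0051)² / ((3.9e-4)²·(0.0078)³) = 8800
Q_c = 8800 < K_c = 61000: net forward reaction.

no; Q < K, reaction proceeds forward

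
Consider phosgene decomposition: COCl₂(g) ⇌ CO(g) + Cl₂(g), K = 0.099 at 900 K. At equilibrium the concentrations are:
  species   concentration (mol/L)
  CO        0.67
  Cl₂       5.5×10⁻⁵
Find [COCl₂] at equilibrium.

At equilibrium, K = [CO]·[Cl₂] / [COCl₂] = 0.099.
(0.67)·(5.5×10⁻⁵) / ([COCl₂]) = 0.099
[COCl₂] = 3.72×10⁻⁴ = 3.7×10⁻⁴ mol/L

[COCl₂] = 3.7×10⁻⁴ mol/L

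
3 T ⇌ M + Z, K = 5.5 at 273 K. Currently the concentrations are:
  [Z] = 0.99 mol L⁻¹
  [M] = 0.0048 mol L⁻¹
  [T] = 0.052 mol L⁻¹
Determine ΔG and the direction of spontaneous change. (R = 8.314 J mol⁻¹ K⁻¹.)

Q = [M]·[Z] / [T]³ = (0.0048)·(0.99) / (0.052)³ = 33.8
ΔG = RT ln(Q/K) = (8.314 J mol⁻¹ K⁻¹)(273 K) × ln(33.8/5.5)
   = (2.270 kJ/mol)(1.816) = 4.12 kJ/mol
ΔG > 0, so the forward reaction is non-spontaneous (proceeds in reverse).

ΔG = 4.12 kJ/mol; the forward reaction is non-spontaneous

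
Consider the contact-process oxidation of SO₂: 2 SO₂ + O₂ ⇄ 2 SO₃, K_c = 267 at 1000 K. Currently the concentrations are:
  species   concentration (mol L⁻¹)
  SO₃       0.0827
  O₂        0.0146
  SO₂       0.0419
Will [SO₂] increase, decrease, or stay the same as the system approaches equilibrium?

stay the same

Q_c = [SO₃]² / ([SO₂]²·[O₂]) = (0.0827)² / ((0.0419)²·(0.0146)) = 267
Q_c = 267 = K_c; the system is at equilibrium.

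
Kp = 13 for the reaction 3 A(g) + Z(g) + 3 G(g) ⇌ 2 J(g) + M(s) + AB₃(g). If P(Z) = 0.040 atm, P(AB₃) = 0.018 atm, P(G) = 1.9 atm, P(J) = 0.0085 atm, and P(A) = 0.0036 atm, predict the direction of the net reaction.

(M is a pure solid — omitted from Qp.)
Qp = P(J)²·P(AB₃) / (P(A)³·P(Z)·P(G)³) = (0.0085)²·(0.018) / ((0.0036)³·(0.040)·(1.9)³) = 100
Qp = 100 > Kp = 13, so the reverse reaction proceeds.

to the left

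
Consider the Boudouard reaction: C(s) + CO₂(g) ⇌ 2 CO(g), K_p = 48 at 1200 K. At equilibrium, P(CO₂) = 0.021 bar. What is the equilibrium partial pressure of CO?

(C is a pure solid — omitted from K_p.)
At equilibrium, K_p = P(CO)² / P(CO₂) = 48.
(P(CO))² / (0.021) = 48
P(CO)² = 1.01 ⇒ P(CO) = 1.0 bar

P(CO) = 1.0 bar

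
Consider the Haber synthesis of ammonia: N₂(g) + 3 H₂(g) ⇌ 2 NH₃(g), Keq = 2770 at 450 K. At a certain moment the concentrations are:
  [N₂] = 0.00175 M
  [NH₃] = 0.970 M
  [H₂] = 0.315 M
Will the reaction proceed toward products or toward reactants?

Q = [NH₃]² / ([N₂]·[H₂]³) = (0.970)² / ((0.00175)·(0.315)³) = 17200
Q = 17200 > Keq = 2770, so the reverse reaction proceeds.

to the left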